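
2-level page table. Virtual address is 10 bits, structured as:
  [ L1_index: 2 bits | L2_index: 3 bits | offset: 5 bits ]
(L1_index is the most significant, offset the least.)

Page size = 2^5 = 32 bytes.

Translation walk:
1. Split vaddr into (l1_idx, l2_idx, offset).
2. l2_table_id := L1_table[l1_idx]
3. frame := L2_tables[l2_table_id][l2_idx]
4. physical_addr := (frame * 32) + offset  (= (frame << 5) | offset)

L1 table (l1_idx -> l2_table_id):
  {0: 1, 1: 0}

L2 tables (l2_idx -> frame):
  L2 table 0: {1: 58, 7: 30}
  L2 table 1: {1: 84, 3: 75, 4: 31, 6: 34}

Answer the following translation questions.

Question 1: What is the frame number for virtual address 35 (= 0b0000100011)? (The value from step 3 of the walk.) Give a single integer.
Answer: 84

Derivation:
vaddr = 35: l1_idx=0, l2_idx=1
L1[0] = 1; L2[1][1] = 84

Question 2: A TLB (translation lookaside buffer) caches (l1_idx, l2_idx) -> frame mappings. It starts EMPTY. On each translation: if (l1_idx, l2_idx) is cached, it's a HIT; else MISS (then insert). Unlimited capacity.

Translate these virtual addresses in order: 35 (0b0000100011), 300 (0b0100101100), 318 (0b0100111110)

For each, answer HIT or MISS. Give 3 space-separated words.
Answer: MISS MISS HIT

Derivation:
vaddr=35: (0,1) not in TLB -> MISS, insert
vaddr=300: (1,1) not in TLB -> MISS, insert
vaddr=318: (1,1) in TLB -> HIT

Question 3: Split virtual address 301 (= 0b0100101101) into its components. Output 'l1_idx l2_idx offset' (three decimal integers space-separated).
vaddr = 301 = 0b0100101101
  top 2 bits -> l1_idx = 1
  next 3 bits -> l2_idx = 1
  bottom 5 bits -> offset = 13

Answer: 1 1 13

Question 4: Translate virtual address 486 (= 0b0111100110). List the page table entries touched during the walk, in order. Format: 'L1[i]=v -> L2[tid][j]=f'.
vaddr = 486 = 0b0111100110
Split: l1_idx=1, l2_idx=7, offset=6

Answer: L1[1]=0 -> L2[0][7]=30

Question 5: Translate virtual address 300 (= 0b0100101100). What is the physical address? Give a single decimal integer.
Answer: 1868

Derivation:
vaddr = 300 = 0b0100101100
Split: l1_idx=1, l2_idx=1, offset=12
L1[1] = 0
L2[0][1] = 58
paddr = 58 * 32 + 12 = 1868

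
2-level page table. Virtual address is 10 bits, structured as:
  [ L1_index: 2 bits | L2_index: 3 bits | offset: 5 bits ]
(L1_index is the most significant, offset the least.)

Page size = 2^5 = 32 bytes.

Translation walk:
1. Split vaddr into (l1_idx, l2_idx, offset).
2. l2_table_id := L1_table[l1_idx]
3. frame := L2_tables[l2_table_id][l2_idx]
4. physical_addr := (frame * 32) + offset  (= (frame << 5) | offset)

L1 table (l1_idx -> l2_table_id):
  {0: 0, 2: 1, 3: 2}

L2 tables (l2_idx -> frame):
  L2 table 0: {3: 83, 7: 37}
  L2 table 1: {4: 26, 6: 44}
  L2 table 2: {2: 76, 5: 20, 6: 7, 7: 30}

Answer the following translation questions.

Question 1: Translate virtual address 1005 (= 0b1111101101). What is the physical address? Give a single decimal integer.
vaddr = 1005 = 0b1111101101
Split: l1_idx=3, l2_idx=7, offset=13
L1[3] = 2
L2[2][7] = 30
paddr = 30 * 32 + 13 = 973

Answer: 973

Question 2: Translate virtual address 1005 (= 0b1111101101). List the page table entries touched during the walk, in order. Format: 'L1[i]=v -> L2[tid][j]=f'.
Answer: L1[3]=2 -> L2[2][7]=30

Derivation:
vaddr = 1005 = 0b1111101101
Split: l1_idx=3, l2_idx=7, offset=13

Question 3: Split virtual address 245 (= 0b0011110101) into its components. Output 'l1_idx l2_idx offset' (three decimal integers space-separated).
vaddr = 245 = 0b0011110101
  top 2 bits -> l1_idx = 0
  next 3 bits -> l2_idx = 7
  bottom 5 bits -> offset = 21

Answer: 0 7 21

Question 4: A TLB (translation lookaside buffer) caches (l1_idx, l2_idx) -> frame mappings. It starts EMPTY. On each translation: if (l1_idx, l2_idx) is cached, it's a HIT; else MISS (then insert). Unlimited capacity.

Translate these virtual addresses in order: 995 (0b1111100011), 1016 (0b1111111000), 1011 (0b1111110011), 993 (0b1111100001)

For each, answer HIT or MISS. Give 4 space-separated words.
vaddr=995: (3,7) not in TLB -> MISS, insert
vaddr=1016: (3,7) in TLB -> HIT
vaddr=1011: (3,7) in TLB -> HIT
vaddr=993: (3,7) in TLB -> HIT

Answer: MISS HIT HIT HIT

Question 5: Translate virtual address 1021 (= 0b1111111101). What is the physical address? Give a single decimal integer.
vaddr = 1021 = 0b1111111101
Split: l1_idx=3, l2_idx=7, offset=29
L1[3] = 2
L2[2][7] = 30
paddr = 30 * 32 + 29 = 989

Answer: 989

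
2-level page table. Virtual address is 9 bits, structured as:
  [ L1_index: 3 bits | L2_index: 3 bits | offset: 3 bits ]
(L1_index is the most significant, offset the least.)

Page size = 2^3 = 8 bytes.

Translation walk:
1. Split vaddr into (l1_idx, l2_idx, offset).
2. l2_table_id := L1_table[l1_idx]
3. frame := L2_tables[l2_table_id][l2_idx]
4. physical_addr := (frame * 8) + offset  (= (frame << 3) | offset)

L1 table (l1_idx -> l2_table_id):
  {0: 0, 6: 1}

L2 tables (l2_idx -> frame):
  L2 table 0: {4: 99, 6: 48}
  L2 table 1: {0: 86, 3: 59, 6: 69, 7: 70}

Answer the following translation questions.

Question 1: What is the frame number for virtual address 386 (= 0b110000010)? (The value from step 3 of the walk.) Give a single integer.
vaddr = 386: l1_idx=6, l2_idx=0
L1[6] = 1; L2[1][0] = 86

Answer: 86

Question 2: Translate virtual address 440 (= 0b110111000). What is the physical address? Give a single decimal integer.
Answer: 560

Derivation:
vaddr = 440 = 0b110111000
Split: l1_idx=6, l2_idx=7, offset=0
L1[6] = 1
L2[1][7] = 70
paddr = 70 * 8 + 0 = 560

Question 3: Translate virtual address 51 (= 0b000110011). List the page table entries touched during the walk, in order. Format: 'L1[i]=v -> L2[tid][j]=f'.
Answer: L1[0]=0 -> L2[0][6]=48

Derivation:
vaddr = 51 = 0b000110011
Split: l1_idx=0, l2_idx=6, offset=3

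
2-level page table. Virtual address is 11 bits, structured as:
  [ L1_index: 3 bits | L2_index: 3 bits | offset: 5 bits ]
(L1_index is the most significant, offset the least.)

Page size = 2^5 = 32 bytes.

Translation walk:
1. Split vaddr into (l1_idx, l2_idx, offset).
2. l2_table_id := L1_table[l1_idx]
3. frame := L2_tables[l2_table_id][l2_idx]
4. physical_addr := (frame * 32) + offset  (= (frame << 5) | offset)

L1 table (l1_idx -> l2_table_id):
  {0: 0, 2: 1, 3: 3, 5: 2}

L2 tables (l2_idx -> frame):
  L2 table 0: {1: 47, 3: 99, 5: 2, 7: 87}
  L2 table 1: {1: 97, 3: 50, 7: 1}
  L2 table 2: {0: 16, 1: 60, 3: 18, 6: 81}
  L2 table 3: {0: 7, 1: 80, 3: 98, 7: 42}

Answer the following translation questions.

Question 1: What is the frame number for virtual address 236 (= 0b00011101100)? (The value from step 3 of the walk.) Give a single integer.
Answer: 87

Derivation:
vaddr = 236: l1_idx=0, l2_idx=7
L1[0] = 0; L2[0][7] = 87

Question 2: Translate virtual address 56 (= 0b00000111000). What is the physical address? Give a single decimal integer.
vaddr = 56 = 0b00000111000
Split: l1_idx=0, l2_idx=1, offset=24
L1[0] = 0
L2[0][1] = 47
paddr = 47 * 32 + 24 = 1528

Answer: 1528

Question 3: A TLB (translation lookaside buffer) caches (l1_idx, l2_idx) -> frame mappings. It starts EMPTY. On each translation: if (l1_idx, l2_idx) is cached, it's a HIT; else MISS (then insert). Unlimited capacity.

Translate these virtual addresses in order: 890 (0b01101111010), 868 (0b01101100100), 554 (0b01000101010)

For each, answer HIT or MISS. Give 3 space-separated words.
vaddr=890: (3,3) not in TLB -> MISS, insert
vaddr=868: (3,3) in TLB -> HIT
vaddr=554: (2,1) not in TLB -> MISS, insert

Answer: MISS HIT MISS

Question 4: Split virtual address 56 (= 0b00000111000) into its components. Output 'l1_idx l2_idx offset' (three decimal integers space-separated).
Answer: 0 1 24

Derivation:
vaddr = 56 = 0b00000111000
  top 3 bits -> l1_idx = 0
  next 3 bits -> l2_idx = 1
  bottom 5 bits -> offset = 24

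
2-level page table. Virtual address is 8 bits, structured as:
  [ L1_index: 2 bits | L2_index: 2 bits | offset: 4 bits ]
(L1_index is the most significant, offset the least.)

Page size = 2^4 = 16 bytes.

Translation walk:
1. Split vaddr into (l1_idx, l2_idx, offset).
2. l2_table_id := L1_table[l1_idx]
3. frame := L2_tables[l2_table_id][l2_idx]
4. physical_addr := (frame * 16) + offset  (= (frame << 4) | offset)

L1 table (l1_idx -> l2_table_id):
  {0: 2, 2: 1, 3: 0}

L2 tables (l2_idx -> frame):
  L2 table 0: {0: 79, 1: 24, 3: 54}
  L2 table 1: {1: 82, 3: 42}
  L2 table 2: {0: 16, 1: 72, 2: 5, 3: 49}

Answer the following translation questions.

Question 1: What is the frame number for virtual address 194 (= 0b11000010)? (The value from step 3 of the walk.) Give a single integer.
Answer: 79

Derivation:
vaddr = 194: l1_idx=3, l2_idx=0
L1[3] = 0; L2[0][0] = 79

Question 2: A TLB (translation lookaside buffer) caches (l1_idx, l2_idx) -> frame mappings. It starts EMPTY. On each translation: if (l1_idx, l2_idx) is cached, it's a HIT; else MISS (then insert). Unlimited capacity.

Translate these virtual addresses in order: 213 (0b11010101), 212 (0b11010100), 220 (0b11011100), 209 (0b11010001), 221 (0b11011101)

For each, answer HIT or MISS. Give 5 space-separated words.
vaddr=213: (3,1) not in TLB -> MISS, insert
vaddr=212: (3,1) in TLB -> HIT
vaddr=220: (3,1) in TLB -> HIT
vaddr=209: (3,1) in TLB -> HIT
vaddr=221: (3,1) in TLB -> HIT

Answer: MISS HIT HIT HIT HIT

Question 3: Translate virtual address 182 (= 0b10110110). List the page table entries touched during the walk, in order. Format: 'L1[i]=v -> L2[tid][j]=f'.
Answer: L1[2]=1 -> L2[1][3]=42

Derivation:
vaddr = 182 = 0b10110110
Split: l1_idx=2, l2_idx=3, offset=6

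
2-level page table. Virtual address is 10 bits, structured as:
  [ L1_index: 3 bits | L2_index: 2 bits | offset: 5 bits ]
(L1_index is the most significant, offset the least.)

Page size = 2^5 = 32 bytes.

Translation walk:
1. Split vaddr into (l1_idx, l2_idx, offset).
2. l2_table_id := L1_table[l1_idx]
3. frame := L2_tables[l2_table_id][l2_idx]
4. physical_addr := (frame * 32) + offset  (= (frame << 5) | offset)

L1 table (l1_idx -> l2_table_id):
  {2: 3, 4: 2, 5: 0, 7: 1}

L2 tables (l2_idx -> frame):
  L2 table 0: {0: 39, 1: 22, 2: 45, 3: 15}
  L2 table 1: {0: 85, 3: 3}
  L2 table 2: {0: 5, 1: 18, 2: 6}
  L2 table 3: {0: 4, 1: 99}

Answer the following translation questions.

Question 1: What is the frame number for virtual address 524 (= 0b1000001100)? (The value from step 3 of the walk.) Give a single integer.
vaddr = 524: l1_idx=4, l2_idx=0
L1[4] = 2; L2[2][0] = 5

Answer: 5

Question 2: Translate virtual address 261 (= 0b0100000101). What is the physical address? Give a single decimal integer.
Answer: 133

Derivation:
vaddr = 261 = 0b0100000101
Split: l1_idx=2, l2_idx=0, offset=5
L1[2] = 3
L2[3][0] = 4
paddr = 4 * 32 + 5 = 133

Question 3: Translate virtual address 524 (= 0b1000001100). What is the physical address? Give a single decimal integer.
vaddr = 524 = 0b1000001100
Split: l1_idx=4, l2_idx=0, offset=12
L1[4] = 2
L2[2][0] = 5
paddr = 5 * 32 + 12 = 172

Answer: 172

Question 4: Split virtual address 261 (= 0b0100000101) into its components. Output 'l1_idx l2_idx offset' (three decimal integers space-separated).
vaddr = 261 = 0b0100000101
  top 3 bits -> l1_idx = 2
  next 2 bits -> l2_idx = 0
  bottom 5 bits -> offset = 5

Answer: 2 0 5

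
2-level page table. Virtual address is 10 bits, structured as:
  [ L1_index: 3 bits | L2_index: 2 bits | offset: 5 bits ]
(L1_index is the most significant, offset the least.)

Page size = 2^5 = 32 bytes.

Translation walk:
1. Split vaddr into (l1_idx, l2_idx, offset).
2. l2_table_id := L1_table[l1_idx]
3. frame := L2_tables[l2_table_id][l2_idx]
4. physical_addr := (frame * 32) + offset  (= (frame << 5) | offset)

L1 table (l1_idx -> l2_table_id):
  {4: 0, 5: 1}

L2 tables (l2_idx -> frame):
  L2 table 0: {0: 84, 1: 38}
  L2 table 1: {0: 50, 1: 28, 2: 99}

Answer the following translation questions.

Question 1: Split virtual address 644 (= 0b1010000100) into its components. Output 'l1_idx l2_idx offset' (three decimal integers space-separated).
Answer: 5 0 4

Derivation:
vaddr = 644 = 0b1010000100
  top 3 bits -> l1_idx = 5
  next 2 bits -> l2_idx = 0
  bottom 5 bits -> offset = 4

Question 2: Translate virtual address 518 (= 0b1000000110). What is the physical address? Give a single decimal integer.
vaddr = 518 = 0b1000000110
Split: l1_idx=4, l2_idx=0, offset=6
L1[4] = 0
L2[0][0] = 84
paddr = 84 * 32 + 6 = 2694

Answer: 2694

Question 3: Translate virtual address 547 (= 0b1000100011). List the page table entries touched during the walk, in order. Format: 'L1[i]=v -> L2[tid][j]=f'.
Answer: L1[4]=0 -> L2[0][1]=38

Derivation:
vaddr = 547 = 0b1000100011
Split: l1_idx=4, l2_idx=1, offset=3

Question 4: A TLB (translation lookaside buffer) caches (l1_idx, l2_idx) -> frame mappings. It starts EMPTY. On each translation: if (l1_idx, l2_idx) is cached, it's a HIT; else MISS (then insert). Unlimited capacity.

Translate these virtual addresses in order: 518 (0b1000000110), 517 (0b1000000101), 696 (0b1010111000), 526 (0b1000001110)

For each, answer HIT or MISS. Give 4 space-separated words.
vaddr=518: (4,0) not in TLB -> MISS, insert
vaddr=517: (4,0) in TLB -> HIT
vaddr=696: (5,1) not in TLB -> MISS, insert
vaddr=526: (4,0) in TLB -> HIT

Answer: MISS HIT MISS HIT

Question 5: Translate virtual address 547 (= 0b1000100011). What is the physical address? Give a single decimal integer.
Answer: 1219

Derivation:
vaddr = 547 = 0b1000100011
Split: l1_idx=4, l2_idx=1, offset=3
L1[4] = 0
L2[0][1] = 38
paddr = 38 * 32 + 3 = 1219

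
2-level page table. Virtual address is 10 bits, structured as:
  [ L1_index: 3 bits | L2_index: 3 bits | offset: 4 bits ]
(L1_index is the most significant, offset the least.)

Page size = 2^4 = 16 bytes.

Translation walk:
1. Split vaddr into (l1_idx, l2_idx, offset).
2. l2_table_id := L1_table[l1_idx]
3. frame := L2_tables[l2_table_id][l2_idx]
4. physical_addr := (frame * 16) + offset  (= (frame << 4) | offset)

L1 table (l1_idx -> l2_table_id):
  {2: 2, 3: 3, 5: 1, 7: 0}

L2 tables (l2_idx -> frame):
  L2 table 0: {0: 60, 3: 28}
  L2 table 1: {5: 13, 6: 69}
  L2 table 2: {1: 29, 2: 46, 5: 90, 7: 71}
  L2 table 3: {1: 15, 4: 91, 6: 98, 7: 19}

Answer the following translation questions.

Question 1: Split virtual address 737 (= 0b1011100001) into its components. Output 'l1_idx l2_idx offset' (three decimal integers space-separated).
Answer: 5 6 1

Derivation:
vaddr = 737 = 0b1011100001
  top 3 bits -> l1_idx = 5
  next 3 bits -> l2_idx = 6
  bottom 4 bits -> offset = 1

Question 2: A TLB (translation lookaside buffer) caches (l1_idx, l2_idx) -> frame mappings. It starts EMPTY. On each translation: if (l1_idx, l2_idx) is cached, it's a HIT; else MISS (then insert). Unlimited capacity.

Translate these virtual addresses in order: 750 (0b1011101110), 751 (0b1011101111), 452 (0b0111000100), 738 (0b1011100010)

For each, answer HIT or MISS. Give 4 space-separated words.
vaddr=750: (5,6) not in TLB -> MISS, insert
vaddr=751: (5,6) in TLB -> HIT
vaddr=452: (3,4) not in TLB -> MISS, insert
vaddr=738: (5,6) in TLB -> HIT

Answer: MISS HIT MISS HIT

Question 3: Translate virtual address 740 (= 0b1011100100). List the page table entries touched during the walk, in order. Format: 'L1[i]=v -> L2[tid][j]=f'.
vaddr = 740 = 0b1011100100
Split: l1_idx=5, l2_idx=6, offset=4

Answer: L1[5]=1 -> L2[1][6]=69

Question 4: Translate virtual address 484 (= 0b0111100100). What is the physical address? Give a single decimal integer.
vaddr = 484 = 0b0111100100
Split: l1_idx=3, l2_idx=6, offset=4
L1[3] = 3
L2[3][6] = 98
paddr = 98 * 16 + 4 = 1572

Answer: 1572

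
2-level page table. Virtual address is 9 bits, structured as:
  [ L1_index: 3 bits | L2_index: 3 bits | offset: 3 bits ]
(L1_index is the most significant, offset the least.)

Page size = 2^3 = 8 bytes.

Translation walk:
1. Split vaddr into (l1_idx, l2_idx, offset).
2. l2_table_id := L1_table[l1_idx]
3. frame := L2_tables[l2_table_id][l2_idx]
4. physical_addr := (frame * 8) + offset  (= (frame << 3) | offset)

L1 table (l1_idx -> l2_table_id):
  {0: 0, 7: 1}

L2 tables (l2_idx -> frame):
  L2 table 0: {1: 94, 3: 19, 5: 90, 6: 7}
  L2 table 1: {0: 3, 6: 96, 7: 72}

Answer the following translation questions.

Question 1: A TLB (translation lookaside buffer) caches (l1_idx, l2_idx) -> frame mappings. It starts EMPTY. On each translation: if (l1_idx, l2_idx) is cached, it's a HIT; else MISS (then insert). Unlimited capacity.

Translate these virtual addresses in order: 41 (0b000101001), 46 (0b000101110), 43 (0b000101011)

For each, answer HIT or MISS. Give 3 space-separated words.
Answer: MISS HIT HIT

Derivation:
vaddr=41: (0,5) not in TLB -> MISS, insert
vaddr=46: (0,5) in TLB -> HIT
vaddr=43: (0,5) in TLB -> HIT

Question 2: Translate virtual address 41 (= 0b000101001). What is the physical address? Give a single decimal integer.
Answer: 721

Derivation:
vaddr = 41 = 0b000101001
Split: l1_idx=0, l2_idx=5, offset=1
L1[0] = 0
L2[0][5] = 90
paddr = 90 * 8 + 1 = 721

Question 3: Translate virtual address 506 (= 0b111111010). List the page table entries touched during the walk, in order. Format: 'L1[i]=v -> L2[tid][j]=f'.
Answer: L1[7]=1 -> L2[1][7]=72

Derivation:
vaddr = 506 = 0b111111010
Split: l1_idx=7, l2_idx=7, offset=2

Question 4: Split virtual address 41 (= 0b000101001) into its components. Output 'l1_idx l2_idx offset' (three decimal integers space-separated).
vaddr = 41 = 0b000101001
  top 3 bits -> l1_idx = 0
  next 3 bits -> l2_idx = 5
  bottom 3 bits -> offset = 1

Answer: 0 5 1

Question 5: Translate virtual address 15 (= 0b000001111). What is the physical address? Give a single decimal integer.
vaddr = 15 = 0b000001111
Split: l1_idx=0, l2_idx=1, offset=7
L1[0] = 0
L2[0][1] = 94
paddr = 94 * 8 + 7 = 759

Answer: 759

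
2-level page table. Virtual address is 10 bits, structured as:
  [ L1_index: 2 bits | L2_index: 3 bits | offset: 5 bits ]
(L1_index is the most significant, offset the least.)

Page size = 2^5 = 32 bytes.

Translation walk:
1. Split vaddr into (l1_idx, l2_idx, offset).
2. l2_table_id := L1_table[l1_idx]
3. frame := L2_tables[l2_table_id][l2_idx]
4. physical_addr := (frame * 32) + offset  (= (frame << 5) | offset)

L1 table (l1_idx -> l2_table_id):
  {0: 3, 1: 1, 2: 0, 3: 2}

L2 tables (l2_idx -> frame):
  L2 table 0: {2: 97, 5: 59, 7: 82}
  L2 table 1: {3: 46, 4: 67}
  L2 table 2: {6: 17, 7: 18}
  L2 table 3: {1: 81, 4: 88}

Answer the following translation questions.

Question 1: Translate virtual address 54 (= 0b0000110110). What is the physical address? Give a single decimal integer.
Answer: 2614

Derivation:
vaddr = 54 = 0b0000110110
Split: l1_idx=0, l2_idx=1, offset=22
L1[0] = 3
L2[3][1] = 81
paddr = 81 * 32 + 22 = 2614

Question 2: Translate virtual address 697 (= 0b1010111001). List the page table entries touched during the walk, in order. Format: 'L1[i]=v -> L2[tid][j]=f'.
vaddr = 697 = 0b1010111001
Split: l1_idx=2, l2_idx=5, offset=25

Answer: L1[2]=0 -> L2[0][5]=59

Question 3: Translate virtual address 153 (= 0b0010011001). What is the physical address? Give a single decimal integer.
vaddr = 153 = 0b0010011001
Split: l1_idx=0, l2_idx=4, offset=25
L1[0] = 3
L2[3][4] = 88
paddr = 88 * 32 + 25 = 2841

Answer: 2841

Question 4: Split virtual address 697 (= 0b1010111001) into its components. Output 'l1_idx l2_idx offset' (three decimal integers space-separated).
Answer: 2 5 25

Derivation:
vaddr = 697 = 0b1010111001
  top 2 bits -> l1_idx = 2
  next 3 bits -> l2_idx = 5
  bottom 5 bits -> offset = 25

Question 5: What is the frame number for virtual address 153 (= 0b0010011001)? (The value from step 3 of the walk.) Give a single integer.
vaddr = 153: l1_idx=0, l2_idx=4
L1[0] = 3; L2[3][4] = 88

Answer: 88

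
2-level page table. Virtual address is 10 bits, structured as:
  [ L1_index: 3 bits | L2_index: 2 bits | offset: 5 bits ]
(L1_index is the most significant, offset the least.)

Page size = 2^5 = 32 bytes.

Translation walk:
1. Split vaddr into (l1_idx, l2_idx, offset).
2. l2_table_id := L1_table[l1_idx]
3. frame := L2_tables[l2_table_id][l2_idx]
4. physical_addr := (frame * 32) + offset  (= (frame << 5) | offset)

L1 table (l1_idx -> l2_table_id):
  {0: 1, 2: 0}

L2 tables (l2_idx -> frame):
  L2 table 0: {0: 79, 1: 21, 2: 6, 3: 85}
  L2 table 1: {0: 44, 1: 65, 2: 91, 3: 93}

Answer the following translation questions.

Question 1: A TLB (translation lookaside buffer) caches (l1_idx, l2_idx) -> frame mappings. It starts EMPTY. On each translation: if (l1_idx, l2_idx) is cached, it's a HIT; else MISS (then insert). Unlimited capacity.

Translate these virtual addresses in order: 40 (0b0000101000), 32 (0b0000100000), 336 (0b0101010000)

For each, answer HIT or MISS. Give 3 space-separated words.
vaddr=40: (0,1) not in TLB -> MISS, insert
vaddr=32: (0,1) in TLB -> HIT
vaddr=336: (2,2) not in TLB -> MISS, insert

Answer: MISS HIT MISS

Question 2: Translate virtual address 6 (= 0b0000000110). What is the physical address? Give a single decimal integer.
Answer: 1414

Derivation:
vaddr = 6 = 0b0000000110
Split: l1_idx=0, l2_idx=0, offset=6
L1[0] = 1
L2[1][0] = 44
paddr = 44 * 32 + 6 = 1414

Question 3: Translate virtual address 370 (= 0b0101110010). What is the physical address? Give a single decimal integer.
vaddr = 370 = 0b0101110010
Split: l1_idx=2, l2_idx=3, offset=18
L1[2] = 0
L2[0][3] = 85
paddr = 85 * 32 + 18 = 2738

Answer: 2738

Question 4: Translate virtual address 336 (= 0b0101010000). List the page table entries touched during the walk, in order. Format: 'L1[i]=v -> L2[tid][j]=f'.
vaddr = 336 = 0b0101010000
Split: l1_idx=2, l2_idx=2, offset=16

Answer: L1[2]=0 -> L2[0][2]=6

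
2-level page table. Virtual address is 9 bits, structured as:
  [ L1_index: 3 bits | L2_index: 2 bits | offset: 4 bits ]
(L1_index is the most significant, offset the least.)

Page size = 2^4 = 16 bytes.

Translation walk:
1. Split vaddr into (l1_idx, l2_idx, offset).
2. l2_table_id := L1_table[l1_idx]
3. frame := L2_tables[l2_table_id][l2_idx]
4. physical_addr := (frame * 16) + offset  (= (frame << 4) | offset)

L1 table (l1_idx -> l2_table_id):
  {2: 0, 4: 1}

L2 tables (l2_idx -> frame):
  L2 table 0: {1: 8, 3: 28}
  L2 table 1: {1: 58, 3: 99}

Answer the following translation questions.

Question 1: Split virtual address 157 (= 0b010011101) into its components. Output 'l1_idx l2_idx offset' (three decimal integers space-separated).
Answer: 2 1 13

Derivation:
vaddr = 157 = 0b010011101
  top 3 bits -> l1_idx = 2
  next 2 bits -> l2_idx = 1
  bottom 4 bits -> offset = 13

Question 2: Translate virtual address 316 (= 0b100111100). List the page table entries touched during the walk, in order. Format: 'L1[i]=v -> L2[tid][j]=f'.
vaddr = 316 = 0b100111100
Split: l1_idx=4, l2_idx=3, offset=12

Answer: L1[4]=1 -> L2[1][3]=99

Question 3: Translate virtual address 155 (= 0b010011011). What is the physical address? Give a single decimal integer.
vaddr = 155 = 0b010011011
Split: l1_idx=2, l2_idx=1, offset=11
L1[2] = 0
L2[0][1] = 8
paddr = 8 * 16 + 11 = 139

Answer: 139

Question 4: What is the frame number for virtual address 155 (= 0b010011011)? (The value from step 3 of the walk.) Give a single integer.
vaddr = 155: l1_idx=2, l2_idx=1
L1[2] = 0; L2[0][1] = 8

Answer: 8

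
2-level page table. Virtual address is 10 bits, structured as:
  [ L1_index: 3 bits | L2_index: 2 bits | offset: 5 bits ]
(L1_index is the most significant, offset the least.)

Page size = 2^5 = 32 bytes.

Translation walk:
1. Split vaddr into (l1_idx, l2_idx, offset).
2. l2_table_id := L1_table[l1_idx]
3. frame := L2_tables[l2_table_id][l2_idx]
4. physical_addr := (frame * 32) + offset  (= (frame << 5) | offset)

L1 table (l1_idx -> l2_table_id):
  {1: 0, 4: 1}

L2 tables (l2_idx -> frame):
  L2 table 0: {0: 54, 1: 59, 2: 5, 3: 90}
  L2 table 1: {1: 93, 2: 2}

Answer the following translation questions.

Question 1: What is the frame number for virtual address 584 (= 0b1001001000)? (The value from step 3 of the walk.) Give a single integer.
vaddr = 584: l1_idx=4, l2_idx=2
L1[4] = 1; L2[1][2] = 2

Answer: 2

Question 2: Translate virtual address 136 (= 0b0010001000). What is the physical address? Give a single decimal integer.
vaddr = 136 = 0b0010001000
Split: l1_idx=1, l2_idx=0, offset=8
L1[1] = 0
L2[0][0] = 54
paddr = 54 * 32 + 8 = 1736

Answer: 1736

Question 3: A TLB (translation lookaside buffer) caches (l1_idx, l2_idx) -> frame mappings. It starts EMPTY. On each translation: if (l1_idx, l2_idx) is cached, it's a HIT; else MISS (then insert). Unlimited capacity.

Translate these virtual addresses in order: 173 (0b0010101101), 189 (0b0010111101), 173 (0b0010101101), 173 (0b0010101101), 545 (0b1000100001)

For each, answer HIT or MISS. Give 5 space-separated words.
Answer: MISS HIT HIT HIT MISS

Derivation:
vaddr=173: (1,1) not in TLB -> MISS, insert
vaddr=189: (1,1) in TLB -> HIT
vaddr=173: (1,1) in TLB -> HIT
vaddr=173: (1,1) in TLB -> HIT
vaddr=545: (4,1) not in TLB -> MISS, insert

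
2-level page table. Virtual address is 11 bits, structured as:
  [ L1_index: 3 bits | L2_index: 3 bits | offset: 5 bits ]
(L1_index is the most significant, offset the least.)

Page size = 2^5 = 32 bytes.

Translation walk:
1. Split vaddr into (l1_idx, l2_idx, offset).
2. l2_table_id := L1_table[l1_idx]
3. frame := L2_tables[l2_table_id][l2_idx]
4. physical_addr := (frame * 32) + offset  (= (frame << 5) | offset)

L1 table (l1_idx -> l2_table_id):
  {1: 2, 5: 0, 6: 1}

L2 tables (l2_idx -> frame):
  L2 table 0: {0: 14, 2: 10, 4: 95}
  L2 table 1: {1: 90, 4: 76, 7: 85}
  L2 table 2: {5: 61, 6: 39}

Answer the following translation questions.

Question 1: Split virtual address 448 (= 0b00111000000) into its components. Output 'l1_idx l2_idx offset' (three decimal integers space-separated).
vaddr = 448 = 0b00111000000
  top 3 bits -> l1_idx = 1
  next 3 bits -> l2_idx = 6
  bottom 5 bits -> offset = 0

Answer: 1 6 0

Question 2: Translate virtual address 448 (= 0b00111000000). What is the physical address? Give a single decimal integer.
vaddr = 448 = 0b00111000000
Split: l1_idx=1, l2_idx=6, offset=0
L1[1] = 2
L2[2][6] = 39
paddr = 39 * 32 + 0 = 1248

Answer: 1248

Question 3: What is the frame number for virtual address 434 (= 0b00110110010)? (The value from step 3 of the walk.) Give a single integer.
vaddr = 434: l1_idx=1, l2_idx=5
L1[1] = 2; L2[2][5] = 61

Answer: 61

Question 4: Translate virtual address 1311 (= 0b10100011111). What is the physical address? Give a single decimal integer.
Answer: 479

Derivation:
vaddr = 1311 = 0b10100011111
Split: l1_idx=5, l2_idx=0, offset=31
L1[5] = 0
L2[0][0] = 14
paddr = 14 * 32 + 31 = 479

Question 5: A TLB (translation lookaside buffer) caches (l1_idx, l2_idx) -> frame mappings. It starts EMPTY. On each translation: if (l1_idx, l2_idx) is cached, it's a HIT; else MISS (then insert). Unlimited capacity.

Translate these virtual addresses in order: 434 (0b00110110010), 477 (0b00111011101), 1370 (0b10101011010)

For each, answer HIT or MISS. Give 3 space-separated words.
vaddr=434: (1,5) not in TLB -> MISS, insert
vaddr=477: (1,6) not in TLB -> MISS, insert
vaddr=1370: (5,2) not in TLB -> MISS, insert

Answer: MISS MISS MISS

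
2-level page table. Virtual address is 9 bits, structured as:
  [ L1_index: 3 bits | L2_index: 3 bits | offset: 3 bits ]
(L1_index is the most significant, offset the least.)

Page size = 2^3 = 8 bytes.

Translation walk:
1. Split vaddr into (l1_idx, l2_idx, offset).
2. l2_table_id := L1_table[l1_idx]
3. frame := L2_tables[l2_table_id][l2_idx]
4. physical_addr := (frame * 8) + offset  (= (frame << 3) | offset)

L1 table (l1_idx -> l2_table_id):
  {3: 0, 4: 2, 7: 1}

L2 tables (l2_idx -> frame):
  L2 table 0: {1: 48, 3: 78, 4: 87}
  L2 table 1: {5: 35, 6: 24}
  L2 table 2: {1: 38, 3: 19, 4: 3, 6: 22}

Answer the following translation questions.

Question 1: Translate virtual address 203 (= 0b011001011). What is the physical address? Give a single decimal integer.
vaddr = 203 = 0b011001011
Split: l1_idx=3, l2_idx=1, offset=3
L1[3] = 0
L2[0][1] = 48
paddr = 48 * 8 + 3 = 387

Answer: 387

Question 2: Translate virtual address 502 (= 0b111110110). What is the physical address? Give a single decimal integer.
Answer: 198

Derivation:
vaddr = 502 = 0b111110110
Split: l1_idx=7, l2_idx=6, offset=6
L1[7] = 1
L2[1][6] = 24
paddr = 24 * 8 + 6 = 198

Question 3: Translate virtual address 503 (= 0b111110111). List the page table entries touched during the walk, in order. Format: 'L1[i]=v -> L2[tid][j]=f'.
vaddr = 503 = 0b111110111
Split: l1_idx=7, l2_idx=6, offset=7

Answer: L1[7]=1 -> L2[1][6]=24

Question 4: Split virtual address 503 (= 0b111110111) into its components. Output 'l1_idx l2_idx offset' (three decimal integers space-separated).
vaddr = 503 = 0b111110111
  top 3 bits -> l1_idx = 7
  next 3 bits -> l2_idx = 6
  bottom 3 bits -> offset = 7

Answer: 7 6 7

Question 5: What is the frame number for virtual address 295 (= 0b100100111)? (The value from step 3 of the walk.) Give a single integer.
Answer: 3

Derivation:
vaddr = 295: l1_idx=4, l2_idx=4
L1[4] = 2; L2[2][4] = 3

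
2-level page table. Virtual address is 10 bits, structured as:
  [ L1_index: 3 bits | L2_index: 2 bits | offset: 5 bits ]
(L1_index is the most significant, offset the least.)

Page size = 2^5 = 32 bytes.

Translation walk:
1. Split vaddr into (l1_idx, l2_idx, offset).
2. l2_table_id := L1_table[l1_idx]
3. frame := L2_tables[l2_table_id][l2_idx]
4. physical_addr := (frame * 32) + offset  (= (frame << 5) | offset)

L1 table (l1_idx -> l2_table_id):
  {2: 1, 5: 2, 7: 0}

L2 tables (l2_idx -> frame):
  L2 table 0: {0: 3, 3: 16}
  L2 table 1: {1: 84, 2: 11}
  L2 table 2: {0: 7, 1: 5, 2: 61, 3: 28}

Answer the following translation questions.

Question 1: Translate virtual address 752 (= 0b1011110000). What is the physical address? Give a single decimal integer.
Answer: 912

Derivation:
vaddr = 752 = 0b1011110000
Split: l1_idx=5, l2_idx=3, offset=16
L1[5] = 2
L2[2][3] = 28
paddr = 28 * 32 + 16 = 912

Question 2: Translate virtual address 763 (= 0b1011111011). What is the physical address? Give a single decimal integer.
vaddr = 763 = 0b1011111011
Split: l1_idx=5, l2_idx=3, offset=27
L1[5] = 2
L2[2][3] = 28
paddr = 28 * 32 + 27 = 923

Answer: 923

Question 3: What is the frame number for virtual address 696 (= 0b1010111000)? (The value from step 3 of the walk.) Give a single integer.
vaddr = 696: l1_idx=5, l2_idx=1
L1[5] = 2; L2[2][1] = 5

Answer: 5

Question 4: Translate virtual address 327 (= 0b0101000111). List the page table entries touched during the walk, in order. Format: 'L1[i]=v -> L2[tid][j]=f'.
vaddr = 327 = 0b0101000111
Split: l1_idx=2, l2_idx=2, offset=7

Answer: L1[2]=1 -> L2[1][2]=11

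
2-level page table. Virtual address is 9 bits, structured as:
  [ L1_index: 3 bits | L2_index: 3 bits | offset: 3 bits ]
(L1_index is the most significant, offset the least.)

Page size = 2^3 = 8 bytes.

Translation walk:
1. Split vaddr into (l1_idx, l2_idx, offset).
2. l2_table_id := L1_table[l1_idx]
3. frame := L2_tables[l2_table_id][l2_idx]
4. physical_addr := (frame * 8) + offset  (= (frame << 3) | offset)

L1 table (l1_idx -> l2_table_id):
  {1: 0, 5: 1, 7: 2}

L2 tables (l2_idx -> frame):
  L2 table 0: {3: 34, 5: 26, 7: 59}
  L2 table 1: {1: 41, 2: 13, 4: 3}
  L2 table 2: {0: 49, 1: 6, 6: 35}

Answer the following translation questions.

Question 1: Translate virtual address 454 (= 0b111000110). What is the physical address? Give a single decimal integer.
vaddr = 454 = 0b111000110
Split: l1_idx=7, l2_idx=0, offset=6
L1[7] = 2
L2[2][0] = 49
paddr = 49 * 8 + 6 = 398

Answer: 398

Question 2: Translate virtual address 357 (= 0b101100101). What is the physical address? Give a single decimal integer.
vaddr = 357 = 0b101100101
Split: l1_idx=5, l2_idx=4, offset=5
L1[5] = 1
L2[1][4] = 3
paddr = 3 * 8 + 5 = 29

Answer: 29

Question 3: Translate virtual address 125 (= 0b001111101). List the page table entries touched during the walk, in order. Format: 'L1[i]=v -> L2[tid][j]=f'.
vaddr = 125 = 0b001111101
Split: l1_idx=1, l2_idx=7, offset=5

Answer: L1[1]=0 -> L2[0][7]=59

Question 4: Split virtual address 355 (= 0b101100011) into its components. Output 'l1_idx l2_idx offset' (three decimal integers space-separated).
vaddr = 355 = 0b101100011
  top 3 bits -> l1_idx = 5
  next 3 bits -> l2_idx = 4
  bottom 3 bits -> offset = 3

Answer: 5 4 3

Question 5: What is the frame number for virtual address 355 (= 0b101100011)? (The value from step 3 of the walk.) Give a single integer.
vaddr = 355: l1_idx=5, l2_idx=4
L1[5] = 1; L2[1][4] = 3

Answer: 3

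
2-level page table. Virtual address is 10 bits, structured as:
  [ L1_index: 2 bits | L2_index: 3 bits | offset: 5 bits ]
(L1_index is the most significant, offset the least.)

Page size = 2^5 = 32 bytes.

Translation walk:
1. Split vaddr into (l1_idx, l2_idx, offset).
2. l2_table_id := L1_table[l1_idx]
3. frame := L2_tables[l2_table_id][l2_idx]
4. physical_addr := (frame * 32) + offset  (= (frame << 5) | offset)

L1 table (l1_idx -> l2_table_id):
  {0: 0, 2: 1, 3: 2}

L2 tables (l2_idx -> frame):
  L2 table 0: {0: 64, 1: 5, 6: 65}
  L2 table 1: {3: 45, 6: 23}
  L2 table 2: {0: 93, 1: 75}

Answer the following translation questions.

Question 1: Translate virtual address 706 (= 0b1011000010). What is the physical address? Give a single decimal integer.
Answer: 738

Derivation:
vaddr = 706 = 0b1011000010
Split: l1_idx=2, l2_idx=6, offset=2
L1[2] = 1
L2[1][6] = 23
paddr = 23 * 32 + 2 = 738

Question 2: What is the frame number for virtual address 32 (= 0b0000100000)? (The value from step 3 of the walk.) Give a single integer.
vaddr = 32: l1_idx=0, l2_idx=1
L1[0] = 0; L2[0][1] = 5

Answer: 5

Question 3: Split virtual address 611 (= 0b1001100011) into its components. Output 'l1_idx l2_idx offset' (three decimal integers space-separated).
vaddr = 611 = 0b1001100011
  top 2 bits -> l1_idx = 2
  next 3 bits -> l2_idx = 3
  bottom 5 bits -> offset = 3

Answer: 2 3 3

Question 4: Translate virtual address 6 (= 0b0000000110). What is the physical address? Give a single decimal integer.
vaddr = 6 = 0b0000000110
Split: l1_idx=0, l2_idx=0, offset=6
L1[0] = 0
L2[0][0] = 64
paddr = 64 * 32 + 6 = 2054

Answer: 2054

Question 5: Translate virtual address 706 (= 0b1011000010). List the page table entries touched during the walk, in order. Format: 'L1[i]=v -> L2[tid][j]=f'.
Answer: L1[2]=1 -> L2[1][6]=23

Derivation:
vaddr = 706 = 0b1011000010
Split: l1_idx=2, l2_idx=6, offset=2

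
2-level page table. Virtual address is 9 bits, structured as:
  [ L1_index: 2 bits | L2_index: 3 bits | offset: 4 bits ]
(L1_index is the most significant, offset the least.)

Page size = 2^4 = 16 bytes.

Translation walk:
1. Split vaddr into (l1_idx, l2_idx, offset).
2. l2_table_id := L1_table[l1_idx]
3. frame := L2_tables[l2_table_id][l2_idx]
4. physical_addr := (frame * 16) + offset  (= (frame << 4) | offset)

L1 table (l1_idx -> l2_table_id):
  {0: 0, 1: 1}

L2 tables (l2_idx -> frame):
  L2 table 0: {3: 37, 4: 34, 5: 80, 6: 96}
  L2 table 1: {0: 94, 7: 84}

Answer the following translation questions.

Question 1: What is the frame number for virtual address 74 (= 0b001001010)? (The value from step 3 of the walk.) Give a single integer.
vaddr = 74: l1_idx=0, l2_idx=4
L1[0] = 0; L2[0][4] = 34

Answer: 34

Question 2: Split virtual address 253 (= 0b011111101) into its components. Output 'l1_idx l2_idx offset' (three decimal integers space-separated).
Answer: 1 7 13

Derivation:
vaddr = 253 = 0b011111101
  top 2 bits -> l1_idx = 1
  next 3 bits -> l2_idx = 7
  bottom 4 bits -> offset = 13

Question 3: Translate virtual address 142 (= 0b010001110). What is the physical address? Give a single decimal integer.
vaddr = 142 = 0b010001110
Split: l1_idx=1, l2_idx=0, offset=14
L1[1] = 1
L2[1][0] = 94
paddr = 94 * 16 + 14 = 1518

Answer: 1518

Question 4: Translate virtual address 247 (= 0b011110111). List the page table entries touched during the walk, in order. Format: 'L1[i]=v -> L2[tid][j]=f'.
vaddr = 247 = 0b011110111
Split: l1_idx=1, l2_idx=7, offset=7

Answer: L1[1]=1 -> L2[1][7]=84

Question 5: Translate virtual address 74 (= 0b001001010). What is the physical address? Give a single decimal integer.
Answer: 554

Derivation:
vaddr = 74 = 0b001001010
Split: l1_idx=0, l2_idx=4, offset=10
L1[0] = 0
L2[0][4] = 34
paddr = 34 * 16 + 10 = 554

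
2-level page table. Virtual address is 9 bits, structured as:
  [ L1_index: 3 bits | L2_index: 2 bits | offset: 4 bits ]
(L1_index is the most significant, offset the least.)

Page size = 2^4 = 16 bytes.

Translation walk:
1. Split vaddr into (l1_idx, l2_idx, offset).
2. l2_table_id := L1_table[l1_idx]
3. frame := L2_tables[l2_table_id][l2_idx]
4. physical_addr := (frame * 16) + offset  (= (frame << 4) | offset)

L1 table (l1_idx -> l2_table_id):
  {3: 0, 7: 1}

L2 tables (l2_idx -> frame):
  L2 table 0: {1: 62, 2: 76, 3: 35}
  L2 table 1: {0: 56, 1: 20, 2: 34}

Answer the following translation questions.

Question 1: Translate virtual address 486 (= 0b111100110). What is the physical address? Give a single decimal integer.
Answer: 550

Derivation:
vaddr = 486 = 0b111100110
Split: l1_idx=7, l2_idx=2, offset=6
L1[7] = 1
L2[1][2] = 34
paddr = 34 * 16 + 6 = 550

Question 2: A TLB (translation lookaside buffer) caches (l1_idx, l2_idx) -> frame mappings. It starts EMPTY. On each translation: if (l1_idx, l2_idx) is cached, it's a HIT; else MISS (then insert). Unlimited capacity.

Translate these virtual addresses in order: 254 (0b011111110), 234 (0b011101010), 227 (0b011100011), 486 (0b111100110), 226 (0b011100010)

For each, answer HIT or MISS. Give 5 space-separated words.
vaddr=254: (3,3) not in TLB -> MISS, insert
vaddr=234: (3,2) not in TLB -> MISS, insert
vaddr=227: (3,2) in TLB -> HIT
vaddr=486: (7,2) not in TLB -> MISS, insert
vaddr=226: (3,2) in TLB -> HIT

Answer: MISS MISS HIT MISS HIT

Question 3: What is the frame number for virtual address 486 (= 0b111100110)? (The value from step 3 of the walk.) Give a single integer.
Answer: 34

Derivation:
vaddr = 486: l1_idx=7, l2_idx=2
L1[7] = 1; L2[1][2] = 34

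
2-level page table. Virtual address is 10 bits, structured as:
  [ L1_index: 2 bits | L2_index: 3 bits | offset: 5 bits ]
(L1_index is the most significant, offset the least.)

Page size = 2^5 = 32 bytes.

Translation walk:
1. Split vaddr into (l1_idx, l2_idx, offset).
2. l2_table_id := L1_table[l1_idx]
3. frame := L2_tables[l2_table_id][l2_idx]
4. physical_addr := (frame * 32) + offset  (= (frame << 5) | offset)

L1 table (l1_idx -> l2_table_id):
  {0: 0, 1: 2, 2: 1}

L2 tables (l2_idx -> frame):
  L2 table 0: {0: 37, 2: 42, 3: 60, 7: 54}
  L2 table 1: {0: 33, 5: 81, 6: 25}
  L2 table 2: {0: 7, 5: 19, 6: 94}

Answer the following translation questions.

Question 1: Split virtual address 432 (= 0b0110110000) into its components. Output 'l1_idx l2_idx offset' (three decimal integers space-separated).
Answer: 1 5 16

Derivation:
vaddr = 432 = 0b0110110000
  top 2 bits -> l1_idx = 1
  next 3 bits -> l2_idx = 5
  bottom 5 bits -> offset = 16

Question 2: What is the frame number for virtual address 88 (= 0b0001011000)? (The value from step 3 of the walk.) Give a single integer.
Answer: 42

Derivation:
vaddr = 88: l1_idx=0, l2_idx=2
L1[0] = 0; L2[0][2] = 42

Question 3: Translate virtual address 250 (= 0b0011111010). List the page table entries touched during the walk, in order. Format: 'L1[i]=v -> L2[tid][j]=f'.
Answer: L1[0]=0 -> L2[0][7]=54

Derivation:
vaddr = 250 = 0b0011111010
Split: l1_idx=0, l2_idx=7, offset=26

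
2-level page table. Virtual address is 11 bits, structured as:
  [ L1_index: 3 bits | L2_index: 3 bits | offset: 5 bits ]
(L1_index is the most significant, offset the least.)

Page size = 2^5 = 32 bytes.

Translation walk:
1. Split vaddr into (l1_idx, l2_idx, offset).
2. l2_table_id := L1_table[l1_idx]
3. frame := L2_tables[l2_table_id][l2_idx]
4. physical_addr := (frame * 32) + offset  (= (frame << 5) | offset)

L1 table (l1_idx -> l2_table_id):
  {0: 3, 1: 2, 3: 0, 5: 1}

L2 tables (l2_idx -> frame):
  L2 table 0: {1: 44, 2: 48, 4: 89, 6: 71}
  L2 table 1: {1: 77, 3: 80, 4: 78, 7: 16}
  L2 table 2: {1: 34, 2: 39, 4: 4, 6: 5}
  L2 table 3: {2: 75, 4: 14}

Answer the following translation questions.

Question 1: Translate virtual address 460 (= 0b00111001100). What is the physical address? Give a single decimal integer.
Answer: 172

Derivation:
vaddr = 460 = 0b00111001100
Split: l1_idx=1, l2_idx=6, offset=12
L1[1] = 2
L2[2][6] = 5
paddr = 5 * 32 + 12 = 172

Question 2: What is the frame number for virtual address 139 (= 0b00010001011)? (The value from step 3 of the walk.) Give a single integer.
Answer: 14

Derivation:
vaddr = 139: l1_idx=0, l2_idx=4
L1[0] = 3; L2[3][4] = 14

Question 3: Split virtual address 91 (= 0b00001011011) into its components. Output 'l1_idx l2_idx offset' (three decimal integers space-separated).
Answer: 0 2 27

Derivation:
vaddr = 91 = 0b00001011011
  top 3 bits -> l1_idx = 0
  next 3 bits -> l2_idx = 2
  bottom 5 bits -> offset = 27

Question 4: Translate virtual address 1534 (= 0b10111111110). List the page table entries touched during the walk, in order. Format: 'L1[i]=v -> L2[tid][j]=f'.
vaddr = 1534 = 0b10111111110
Split: l1_idx=5, l2_idx=7, offset=30

Answer: L1[5]=1 -> L2[1][7]=16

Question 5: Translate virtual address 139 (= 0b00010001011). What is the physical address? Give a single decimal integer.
Answer: 459

Derivation:
vaddr = 139 = 0b00010001011
Split: l1_idx=0, l2_idx=4, offset=11
L1[0] = 3
L2[3][4] = 14
paddr = 14 * 32 + 11 = 459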